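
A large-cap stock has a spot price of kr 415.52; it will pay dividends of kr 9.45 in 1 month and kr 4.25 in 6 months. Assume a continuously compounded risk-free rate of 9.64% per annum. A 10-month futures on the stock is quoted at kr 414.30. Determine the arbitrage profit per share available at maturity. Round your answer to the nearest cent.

PV(dividends) I = 9.45·e^(−0.0964·1/12) + 4.25·e^(−0.0964·6/12) = 13.4244
Fair futures F* = (S − I)·e^(rT) = (415.52 − 13.4244)·e^0.080333 = 402.0956 × 1.083648 = 435.7301
Market kr 414.30 < fair 435.7301: forward underpriced → reverse cash-and-carry (short the stock, invest proceeds at r, pay the dividends, go long the forward).
Profit at T = |F_mkt − F*| = |414.30 − 435.7301| = kr 21.43 per share

kr 21.43 per share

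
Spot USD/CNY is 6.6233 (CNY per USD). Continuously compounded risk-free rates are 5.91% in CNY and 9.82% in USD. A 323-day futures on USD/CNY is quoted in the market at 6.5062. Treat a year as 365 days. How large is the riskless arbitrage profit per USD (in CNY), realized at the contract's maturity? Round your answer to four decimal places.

0.1082 per USD (in CNY)

Fair futures: F* = S·e^(carry·T), with carry = (r_CNY − r_USD) = 0.0591 − 0.0982 = -0.0391
F* = 6.6233 · e^(-0.0391 × 323/365) = 6.6233 · e^-0.034601 = 6.6233 × 0.965991 = 6.3980
Market 6.5062 > fair 6.3980: forward overpriced → cash-and-carry (buy spot, short the forward).
At maturity, profit = |F_mkt − F*| = |6.5062 − 6.3980| = 0.1082 per USD (in CNY)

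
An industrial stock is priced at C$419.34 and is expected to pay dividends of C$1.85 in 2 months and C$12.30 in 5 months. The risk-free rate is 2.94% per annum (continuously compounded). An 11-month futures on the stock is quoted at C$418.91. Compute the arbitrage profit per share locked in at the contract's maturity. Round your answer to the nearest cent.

PV(dividends) I = 1.85·e^(−0.0294·2/12) + 12.30·e^(−0.0294·5/12) = 13.9912
Fair futures F* = (S − I)·e^(rT) = (419.34 − 13.9912)·e^0.026950 = 405.3488 × 1.027316 = 416.4213
Market C$418.91 > fair 416.4213: forward overpriced → cash-and-carry (borrow at r, buy the stock and collect the dividends, short the forward).
Profit at T = |F_mkt − F*| = |418.91 − 416.4213| = C$2.49 per share

C$2.49 per share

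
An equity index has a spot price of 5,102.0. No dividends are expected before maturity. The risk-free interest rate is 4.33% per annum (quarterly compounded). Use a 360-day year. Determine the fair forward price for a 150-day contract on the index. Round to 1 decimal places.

F = S · (1+r/4)^(4T)
= 5102.0 × 1.018107
F = 5,194.4

5,194.4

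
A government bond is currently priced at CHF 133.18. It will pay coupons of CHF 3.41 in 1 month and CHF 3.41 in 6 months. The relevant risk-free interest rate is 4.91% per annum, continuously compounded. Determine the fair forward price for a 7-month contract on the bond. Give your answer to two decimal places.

PV(coupons) I = 3.41·e^(−0.0491·1/12) + 3.41·e^(−0.0491·6/12)
I = 3.3961 + 3.3273 = 6.7234
F = (S − I)·e^(rT) = (133.18 − 6.7234) · e^(0.0491·7/12)
= 126.4566 · e^0.028642 = 126.4566 × 1.029056 = CHF 130.13

CHF 130.13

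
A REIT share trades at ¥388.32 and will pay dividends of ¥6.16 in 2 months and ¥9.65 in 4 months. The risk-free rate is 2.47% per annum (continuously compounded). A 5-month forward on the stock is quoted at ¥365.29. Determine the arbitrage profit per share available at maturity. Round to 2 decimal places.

¥11.18 per share

PV(dividends) I = 6.16·e^(−0.0247·2/12) + 9.65·e^(−0.0247·4/12) = 15.7056
Fair forward F* = (S − I)·e^(rT) = (388.32 − 15.7056)·e^0.010292 = 372.6144 × 1.010345 = 376.4691
Market ¥365.29 < fair 376.4691: forward underpriced → reverse cash-and-carry (short the stock, invest proceeds at r, pay the dividends, go long the forward).
Profit at T = |F_mkt − F*| = |365.29 − 376.4691| = ¥11.18 per share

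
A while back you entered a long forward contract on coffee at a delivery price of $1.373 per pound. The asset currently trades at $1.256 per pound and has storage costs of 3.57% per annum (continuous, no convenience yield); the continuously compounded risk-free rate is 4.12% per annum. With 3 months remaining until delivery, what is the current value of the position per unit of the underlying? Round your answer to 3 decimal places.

Current fair forward for the remaining 3 months: F = S·e^((r + u)·T), (r + u) = 0.0412 + 0.0357 = 0.0769
F = 1.256 · e^(0.0769 × 3/12) = 1.256 × 1.019411 = 1.2804
Value of long forward = (F − K)·e^(−rT) = (1.2804 − 1.373) · e^(−0.0412·3/12)
= -0.0926 × 0.989753 = -0.092

-$0.092 per pound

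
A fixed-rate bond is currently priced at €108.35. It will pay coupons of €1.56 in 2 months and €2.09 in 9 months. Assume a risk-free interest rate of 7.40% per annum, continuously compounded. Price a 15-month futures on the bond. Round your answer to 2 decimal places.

€114.99

PV(coupons) I = 1.56·e^(−0.0740·2/12) + 2.09·e^(−0.0740·9/12)
I = 1.5409 + 1.9772 = 3.5181
F = (S − I)·e^(rT) = (108.35 − 3.5181) · e^(0.0740·15/12)
= 104.8319 · e^0.092500 = 104.8319 × 1.096913 = €114.99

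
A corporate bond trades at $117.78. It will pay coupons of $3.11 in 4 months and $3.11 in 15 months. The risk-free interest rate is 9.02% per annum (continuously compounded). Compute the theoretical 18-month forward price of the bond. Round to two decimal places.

$128.21

PV(coupons) I = 3.11·e^(−0.0902·4/12) + 3.11·e^(−0.0902·15/12)
I = 3.0179 + 2.7784 = 5.7963
F = (S − I)·e^(rT) = (117.78 − 5.7963) · e^(0.0902·18/12)
= 111.9837 · e^0.135300 = 111.9837 × 1.144880 = $128.21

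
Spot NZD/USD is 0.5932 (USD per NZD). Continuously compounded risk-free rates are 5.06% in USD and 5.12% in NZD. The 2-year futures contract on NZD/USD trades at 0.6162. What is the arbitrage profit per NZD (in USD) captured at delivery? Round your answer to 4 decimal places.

0.0237 per NZD (in USD)

Fair futures: F* = S·e^(carry·T), with carry = (r_USD − r_NZD) = 0.0506 − 0.0512 = -0.0006
F* = 0.5932 · e^(-0.0006 × 2) = 0.5932 · e^-0.001200 = 0.5932 × 0.998801 = 0.5925
Market 0.6162 > fair 0.5925: forward overpriced → cash-and-carry (buy spot, short the forward).
At maturity, profit = |F_mkt − F*| = |0.6162 − 0.5925| = 0.0237 per NZD (in USD)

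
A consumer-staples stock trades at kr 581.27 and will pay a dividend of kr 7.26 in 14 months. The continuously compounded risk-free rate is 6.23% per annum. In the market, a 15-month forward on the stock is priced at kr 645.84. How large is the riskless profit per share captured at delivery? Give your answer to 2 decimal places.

PV(dividends) I = 7.26·e^(−0.0623·14/12) = 6.7510
Fair forward F* = (S − I)·e^(rT) = (581.27 − 6.7510)·e^0.077875 = 574.5190 × 1.080988 = 621.0481
Market kr 645.84 > fair 621.0481: forward overpriced → cash-and-carry (borrow at r, buy the stock and collect the dividends, short the forward).
Profit at T = |F_mkt − F*| = |645.84 − 621.0481| = kr 24.79 per share

kr 24.79 per share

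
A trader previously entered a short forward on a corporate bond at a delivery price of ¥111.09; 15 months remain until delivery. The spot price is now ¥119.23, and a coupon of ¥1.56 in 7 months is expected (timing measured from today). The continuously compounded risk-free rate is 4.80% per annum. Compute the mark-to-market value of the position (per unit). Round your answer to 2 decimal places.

PV(remaining coupons) I = 1.56·e^(−0.0480·7/12) = 1.5169
Current forward F = (S − I)·e^(rT) = (119.23 − 1.5169)·e^(0.0480·15/12) = 117.7131 × 1.061837 = 124.9921
Value (long) = (F − K)·e^(−rT) = (124.9921 − 111.09) × 0.941765 = 13.0925
Short position value = −(long value) = -¥13.09

-¥13.09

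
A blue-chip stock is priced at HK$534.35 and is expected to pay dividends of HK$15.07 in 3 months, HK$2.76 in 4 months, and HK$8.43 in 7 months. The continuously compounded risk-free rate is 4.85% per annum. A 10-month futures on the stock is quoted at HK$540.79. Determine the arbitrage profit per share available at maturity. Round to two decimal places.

HK$11.26 per share

PV(dividends) I = 15.07·e^(−0.0485·3/12) + 2.76·e^(−0.0485·4/12) + 8.43·e^(−0.0485·7/12) = 25.7990
Fair futures F* = (S − I)·e^(rT) = (534.35 − 25.7990)·e^0.040417 = 508.5510 × 1.041245 = 529.5262
Market HK$540.79 > fair 529.5262: forward overpriced → cash-and-carry (borrow at r, buy the stock and collect the dividends, short the forward).
Profit at T = |F_mkt − F*| = |540.79 − 529.5262| = HK$11.26 per share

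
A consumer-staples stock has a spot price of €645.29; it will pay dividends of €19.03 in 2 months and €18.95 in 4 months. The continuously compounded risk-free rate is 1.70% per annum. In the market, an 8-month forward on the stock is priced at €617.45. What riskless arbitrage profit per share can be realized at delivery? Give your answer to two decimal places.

€3.06 per share

PV(dividends) I = 19.03·e^(−0.0170·2/12) + 18.95·e^(−0.0170·4/12) = 37.8191
Fair forward F* = (S − I)·e^(rT) = (645.29 − 37.8191)·e^0.011333 = 607.4709 × 1.011397 = 614.3942
Market €617.45 > fair 614.3942: forward overpriced → cash-and-carry (borrow at r, buy the stock and collect the dividends, short the forward).
Profit at T = |F_mkt − F*| = |617.45 − 614.3942| = €3.06 per share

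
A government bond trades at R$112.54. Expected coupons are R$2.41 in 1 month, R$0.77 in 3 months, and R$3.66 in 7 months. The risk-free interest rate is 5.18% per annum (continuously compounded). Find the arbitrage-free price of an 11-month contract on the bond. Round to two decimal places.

R$110.98

PV(coupons) I = 2.41·e^(−0.0518·1/12) + 0.77·e^(−0.0518·3/12) + 3.66·e^(−0.0518·7/12)
I = 2.3996 + 0.7601 + 3.5511 = 6.7108
F = (S − I)·e^(rT) = (112.54 − 6.7108) · e^(0.0518·11/12)
= 105.8292 · e^0.047483 = 105.8292 × 1.048628 = R$110.98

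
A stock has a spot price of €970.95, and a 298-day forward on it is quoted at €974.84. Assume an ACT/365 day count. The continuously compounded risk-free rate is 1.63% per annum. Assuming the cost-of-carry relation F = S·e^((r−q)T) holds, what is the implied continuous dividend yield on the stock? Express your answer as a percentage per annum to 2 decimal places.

1.14%

From F = S·e^((r−q)T): (r − q) = ln(F/S)/T
ln(974.84/970.95) = ln(1.004006) = 0.003998
(r − q) = 0.003998 / (298/365) = 0.004897
q = r − ln(F/S)/T = 0.0163 − 0.004897 = 0.011403
q = 1.14%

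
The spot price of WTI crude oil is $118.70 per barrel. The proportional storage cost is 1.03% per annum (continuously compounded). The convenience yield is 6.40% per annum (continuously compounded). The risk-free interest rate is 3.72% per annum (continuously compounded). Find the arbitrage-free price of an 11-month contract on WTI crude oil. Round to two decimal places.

$116.92 per barrel

Net carry = r + u − y = 0.0372 + 0.0103 − 0.0640 = -0.0165
F = S·e^((r+u−y)T) = 118.70 · e^(-0.0165 × 11/12) = 118.70 · e^-0.015125
= 118.70 × 0.984989 = $116.92 per barrel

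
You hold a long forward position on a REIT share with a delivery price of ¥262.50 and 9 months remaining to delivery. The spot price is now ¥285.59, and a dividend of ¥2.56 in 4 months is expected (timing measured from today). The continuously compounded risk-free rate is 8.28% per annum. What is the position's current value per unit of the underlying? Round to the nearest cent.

¥36.41

PV(remaining dividends) I = 2.56·e^(−0.0828·4/12) = 2.4903
Current forward F = (S − I)·e^(rT) = (285.59 − 2.4903)·e^(0.0828·9/12) = 283.0997 × 1.064069 = 301.2376
Value (long) = (F − K)·e^(−rT) = (301.2376 − 262.50) × 0.939789 = 36.4052
Value = ¥36.41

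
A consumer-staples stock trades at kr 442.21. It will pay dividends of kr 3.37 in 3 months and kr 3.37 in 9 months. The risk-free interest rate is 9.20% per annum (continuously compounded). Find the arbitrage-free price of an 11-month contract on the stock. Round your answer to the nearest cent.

PV(dividends) I = 3.37·e^(−0.0920·3/12) + 3.37·e^(−0.0920·9/12)
I = 3.2934 + 3.1453 = 6.4387
F = (S − I)·e^(rT) = (442.21 − 6.4387) · e^(0.0920·11/12)
= 435.7713 · e^0.084333 = 435.7713 × 1.087991 = kr 474.12

kr 474.12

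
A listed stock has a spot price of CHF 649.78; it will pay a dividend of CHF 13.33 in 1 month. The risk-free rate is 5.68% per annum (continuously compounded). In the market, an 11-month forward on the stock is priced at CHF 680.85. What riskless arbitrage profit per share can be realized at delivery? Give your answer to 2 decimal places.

CHF 10.32 per share

PV(dividends) I = 13.33·e^(−0.0568·1/12) = 13.2671
Fair forward F* = (S − I)·e^(rT) = (649.78 − 13.2671)·e^0.052067 = 636.5129 × 1.053446 = 670.5320
Market CHF 680.85 > fair 670.5320: forward overpriced → cash-and-carry (borrow at r, buy the stock and collect the dividends, short the forward).
Profit at T = |F_mkt − F*| = |680.85 − 670.5320| = CHF 10.32 per share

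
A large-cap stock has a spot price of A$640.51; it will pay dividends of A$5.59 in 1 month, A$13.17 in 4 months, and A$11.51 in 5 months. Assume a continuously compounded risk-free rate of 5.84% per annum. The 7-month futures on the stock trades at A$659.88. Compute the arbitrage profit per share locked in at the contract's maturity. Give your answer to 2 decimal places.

PV(dividends) I = 5.59·e^(−0.0584·1/12) + 13.17·e^(−0.0584·4/12) + 11.51·e^(−0.0584·5/12) = 29.7123
Fair futures F* = (S − I)·e^(rT) = (640.51 − 29.7123)·e^0.034067 = 610.7977 × 1.034654 = 631.9643
Market A$659.88 > fair 631.9643: forward overpriced → cash-and-carry (borrow at r, buy the stock and collect the dividends, short the forward).
Profit at T = |F_mkt − F*| = |659.88 − 631.9643| = A$27.92 per share

A$27.92 per share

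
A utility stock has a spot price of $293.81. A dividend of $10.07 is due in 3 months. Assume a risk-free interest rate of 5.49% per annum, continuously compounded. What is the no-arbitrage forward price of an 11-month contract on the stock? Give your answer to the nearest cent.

PV(dividends) I = 10.07·e^(−0.0549·3/12)
I = 9.9327
F = (S − I)·e^(rT) = (293.81 − 9.9327) · e^(0.0549·11/12)
= 283.8773 · e^0.050325 = 283.8773 × 1.051613 = $298.53

$298.53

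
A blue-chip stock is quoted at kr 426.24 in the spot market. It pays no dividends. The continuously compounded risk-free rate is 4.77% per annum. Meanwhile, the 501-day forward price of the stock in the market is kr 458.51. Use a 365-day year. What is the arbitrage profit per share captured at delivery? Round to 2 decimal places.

Fair forward: F* = S·e^(carry·T), with carry = r = 0.0477
F* = 426.24 · e^(0.0477 × 501/365) = 426.24 · e^0.065473 = 426.24 × 1.067664 = kr 455.0811
Market kr 458.51 > fair kr 455.0811: forward overpriced → cash-and-carry (buy spot, short the forward).
At maturity, profit = |F_mkt − F*| = |458.51 − 455.0811| = kr 3.43 per share

kr 3.43 per share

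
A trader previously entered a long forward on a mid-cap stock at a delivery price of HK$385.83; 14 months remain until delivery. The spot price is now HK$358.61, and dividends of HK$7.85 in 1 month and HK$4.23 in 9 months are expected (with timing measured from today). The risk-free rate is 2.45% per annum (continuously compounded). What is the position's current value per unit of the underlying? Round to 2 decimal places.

PV(remaining dividends) I = 7.85·e^(−0.0245·1/12) + 4.23·e^(−0.0245·9/12) = 11.9870
Current forward F = (S − I)·e^(rT) = (358.61 − 11.9870)·e^(0.0245·14/12) = 346.6230 × 1.028996 = 356.6737
Value (long) = (F − K)·e^(−rT) = (356.6737 − 385.83) × 0.971821 = -28.3347
Value = -HK$28.33

-HK$28.33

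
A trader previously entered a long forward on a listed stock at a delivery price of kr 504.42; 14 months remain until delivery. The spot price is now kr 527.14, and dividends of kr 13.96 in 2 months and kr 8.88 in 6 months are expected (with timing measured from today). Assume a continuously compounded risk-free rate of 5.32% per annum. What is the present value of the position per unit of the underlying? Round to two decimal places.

PV(remaining dividends) I = 13.96·e^(−0.0532·2/12) + 8.88·e^(−0.0532·6/12) = 22.4837
Current forward F = (S − I)·e^(rT) = (527.14 − 22.4837)·e^(0.0532·14/12) = 504.6563 × 1.064033 = 536.9710
Value (long) = (F − K)·e^(−rT) = (536.9710 − 504.42) × 0.939820 = 30.5921
Value = kr 30.59

kr 30.59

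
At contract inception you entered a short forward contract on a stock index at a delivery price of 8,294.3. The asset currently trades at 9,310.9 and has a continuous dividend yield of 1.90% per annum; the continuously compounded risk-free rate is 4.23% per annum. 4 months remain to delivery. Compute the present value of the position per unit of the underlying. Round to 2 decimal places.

-1073.95

Current fair forward for the remaining 4 months: F = S·e^((r − q)·T), (r − q) = 0.0423 − 0.0190 = 0.0233
F = 9310.9 · e^(0.0233 × 4/12) = 9310.9 × 1.00779691 = 9383.4962
Value of long forward = (F − K)·e^(−rT) = (9383.4962 − 8294.3) · e^(−0.0423·4/12)
= 1089.1962 × 0.98599894 = 1073.95
Short position value = −(long value) = -1073.95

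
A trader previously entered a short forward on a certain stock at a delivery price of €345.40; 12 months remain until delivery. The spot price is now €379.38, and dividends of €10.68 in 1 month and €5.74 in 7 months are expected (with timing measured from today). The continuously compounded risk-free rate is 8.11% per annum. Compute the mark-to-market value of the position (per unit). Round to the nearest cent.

PV(remaining dividends) I = 10.68·e^(−0.0811·1/12) + 5.74·e^(−0.0811·7/12) = 16.0828
Current forward F = (S − I)·e^(rT) = (379.38 − 16.0828)·e^(0.0811·12/12) = 363.2972 × 1.084479 = 393.9882
Value (long) = (F − K)·e^(−rT) = (393.9882 − 345.40) × 0.922101 = 44.8032
Short position value = −(long value) = -€44.80

-€44.80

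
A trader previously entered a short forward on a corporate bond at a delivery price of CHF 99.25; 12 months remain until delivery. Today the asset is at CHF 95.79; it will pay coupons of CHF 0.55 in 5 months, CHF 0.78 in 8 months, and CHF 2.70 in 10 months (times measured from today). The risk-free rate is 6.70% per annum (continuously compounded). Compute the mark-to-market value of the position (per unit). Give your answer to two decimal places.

CHF 0.86

PV(remaining coupons) I = 0.55·e^(−0.0670·5/12) + 0.78·e^(−0.0670·8/12) + 2.70·e^(−0.0670·10/12) = 3.8342
Current forward F = (S − I)·e^(rT) = (95.79 − 3.8342)·e^(0.0670·12/12) = 91.9558 × 1.069295 = 98.3279
Value (long) = (F − K)·e^(−rT) = (98.3279 − 99.25) × 0.935195 = -0.8623
Short position value = −(long value) = CHF 0.86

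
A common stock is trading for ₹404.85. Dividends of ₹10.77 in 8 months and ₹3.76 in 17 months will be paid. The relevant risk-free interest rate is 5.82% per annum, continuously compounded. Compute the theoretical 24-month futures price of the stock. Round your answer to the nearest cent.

₹439.30

PV(dividends) I = 10.77·e^(−0.0582·8/12) + 3.76·e^(−0.0582·17/12)
I = 10.3601 + 3.4624 = 13.8225
F = (S − I)·e^(rT) = (404.85 − 13.8225) · e^(0.0582·24/12)
= 391.0275 · e^0.116400 = 391.0275 × 1.123445 = ₹439.30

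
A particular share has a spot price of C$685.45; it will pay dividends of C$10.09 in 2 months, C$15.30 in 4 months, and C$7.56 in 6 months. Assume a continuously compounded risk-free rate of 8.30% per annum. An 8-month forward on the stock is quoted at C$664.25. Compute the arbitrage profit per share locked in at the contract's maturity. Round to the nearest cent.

C$26.29 per share

PV(dividends) I = 10.09·e^(−0.0830·2/12) + 15.30·e^(−0.0830·4/12) + 7.56·e^(−0.0830·6/12) = 32.0866
Fair forward F* = (S − I)·e^(rT) = (685.45 − 32.0866)·e^0.055333 = 653.3634 × 1.056893 = 690.5352
Market C$664.25 < fair 690.5352: forward underpriced → reverse cash-and-carry (short the stock, invest proceeds at r, pay the dividends, go long the forward).
Profit at T = |F_mkt − F*| = |664.25 − 690.5352| = C$26.29 per share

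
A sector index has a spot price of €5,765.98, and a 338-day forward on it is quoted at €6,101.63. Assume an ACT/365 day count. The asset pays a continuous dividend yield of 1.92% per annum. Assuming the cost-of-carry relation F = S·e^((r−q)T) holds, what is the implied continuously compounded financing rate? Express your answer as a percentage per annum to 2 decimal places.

8.03%

From F = S·e^((r−q)T): (r − q) = ln(F/S)/T
ln(6101.63/5765.98) = ln(1.058212) = 0.056581
(r − q) = 0.056581 / (338/365) = 0.061101
r = ln(F/S)/T + q = 0.061101 + 0.0192 = 0.080301
r = 8.03%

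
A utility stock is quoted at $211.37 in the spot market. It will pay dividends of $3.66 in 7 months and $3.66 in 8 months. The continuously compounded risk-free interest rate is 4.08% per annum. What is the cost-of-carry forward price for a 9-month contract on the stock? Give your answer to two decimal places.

$210.58

PV(dividends) I = 3.66·e^(−0.0408·7/12) + 3.66·e^(−0.0408·8/12)
I = 3.5739 + 3.5618 = 7.1357
F = (S − I)·e^(rT) = (211.37 − 7.1357) · e^(0.0408·9/12)
= 204.2343 · e^0.030600 = 204.2343 × 1.031073 = $210.58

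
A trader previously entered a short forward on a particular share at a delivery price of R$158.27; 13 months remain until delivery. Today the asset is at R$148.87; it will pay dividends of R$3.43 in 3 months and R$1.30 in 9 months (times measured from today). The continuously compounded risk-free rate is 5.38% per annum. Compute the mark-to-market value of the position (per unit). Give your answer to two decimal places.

R$5.07

PV(remaining dividends) I = 3.43·e^(−0.0538·3/12) + 1.30·e^(−0.0538·9/12) = 4.6328
Current forward F = (S − I)·e^(rT) = (148.87 − 4.6328)·e^(0.0538·13/12) = 144.2372 × 1.060015 = 152.8936
Value (long) = (F − K)·e^(−rT) = (152.8936 − 158.27) × 0.943383 = -5.0720
Short position value = −(long value) = R$5.07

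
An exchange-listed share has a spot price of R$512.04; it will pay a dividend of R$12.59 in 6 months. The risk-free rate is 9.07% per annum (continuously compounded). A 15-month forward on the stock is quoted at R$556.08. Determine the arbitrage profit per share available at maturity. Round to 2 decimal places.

PV(dividends) I = 12.59·e^(−0.0907·6/12) = 12.0318
Fair forward F* = (S − I)·e^(rT) = (512.04 − 12.0318)·e^0.113375 = 500.0082 × 1.120052 = 560.0352
Market R$556.08 < fair 560.0352: forward underpriced → reverse cash-and-carry (short the stock, invest proceeds at r, pay the dividends, go long the forward).
Profit at T = |F_mkt − F*| = |556.08 − 560.0352| = R$3.96 per share

R$3.96 per share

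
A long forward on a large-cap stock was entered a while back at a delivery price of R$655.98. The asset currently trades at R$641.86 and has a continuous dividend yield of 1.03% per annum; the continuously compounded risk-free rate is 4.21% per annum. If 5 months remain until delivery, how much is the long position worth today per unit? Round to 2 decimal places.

-R$5.46

Current fair forward for the remaining 5 months: F = S·e^((r − q)·T), (r − q) = 0.0421 − 0.0103 = 0.0318
F = 641.86 · e^(0.0318 × 5/12) = 641.86 × 1.013338 = 650.4211
Value of long forward = (F − K)·e^(−rT) = (650.4211 − 655.98) · e^(−0.0421·5/12)
= -5.5589 × 0.982611 = -5.46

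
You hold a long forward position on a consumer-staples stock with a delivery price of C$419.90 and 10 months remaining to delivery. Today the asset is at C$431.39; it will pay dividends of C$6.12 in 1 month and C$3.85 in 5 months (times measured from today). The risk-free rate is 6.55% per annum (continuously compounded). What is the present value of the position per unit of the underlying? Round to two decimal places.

PV(remaining dividends) I = 6.12·e^(−0.0655·1/12) + 3.85·e^(−0.0655·5/12) = 9.8330
Current forward F = (S − I)·e^(rT) = (431.39 − 9.8330)·e^(0.0655·10/12) = 421.5570 × 1.056100 = 445.2063
Value (long) = (F − K)·e^(−rT) = (445.2063 − 419.90) × 0.946880 = 23.9620
Value = C$23.96

C$23.96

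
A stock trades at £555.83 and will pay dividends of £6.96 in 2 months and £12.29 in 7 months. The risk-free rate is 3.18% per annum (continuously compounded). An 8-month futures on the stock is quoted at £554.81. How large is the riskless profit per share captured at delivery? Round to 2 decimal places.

PV(dividends) I = 6.96·e^(−0.0318·2/12) + 12.29·e^(−0.0318·7/12) = 18.9873
Fair futures F* = (S − I)·e^(rT) = (555.83 − 18.9873)·e^0.021200 = 536.8427 × 1.021426 = 548.3451
Market £554.81 > fair 548.3451: forward overpriced → cash-and-carry (borrow at r, buy the stock and collect the dividends, short the forward).
Profit at T = |F_mkt − F*| = |554.81 − 548.3451| = £6.46 per share

£6.46 per share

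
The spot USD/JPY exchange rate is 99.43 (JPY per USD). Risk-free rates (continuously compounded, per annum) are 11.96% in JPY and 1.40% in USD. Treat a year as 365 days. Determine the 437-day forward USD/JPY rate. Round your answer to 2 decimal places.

112.83

F = S·e^((r_JPY − r_USD)T) = 99.43 · e^((0.1196 − 0.0140) × 437/365)
= 99.43 · e^0.126431 = 99.43 × 1.134771
F = 112.83 JPY per USD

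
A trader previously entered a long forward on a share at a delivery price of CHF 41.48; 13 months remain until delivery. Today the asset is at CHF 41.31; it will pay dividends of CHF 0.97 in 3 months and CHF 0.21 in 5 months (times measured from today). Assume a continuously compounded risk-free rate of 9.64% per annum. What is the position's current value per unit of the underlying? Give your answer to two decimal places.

PV(remaining dividends) I = 0.97·e^(−0.0964·3/12) + 0.21·e^(−0.0964·5/12) = 1.1486
Current forward F = (S − I)·e^(rT) = (41.31 − 1.1486)·e^(0.0964·13/12) = 40.1614 × 1.110081 = 44.5824
Value (long) = (F − K)·e^(−rT) = (44.5824 − 41.48) × 0.900835 = 2.7948
Value = CHF 2.79

CHF 2.79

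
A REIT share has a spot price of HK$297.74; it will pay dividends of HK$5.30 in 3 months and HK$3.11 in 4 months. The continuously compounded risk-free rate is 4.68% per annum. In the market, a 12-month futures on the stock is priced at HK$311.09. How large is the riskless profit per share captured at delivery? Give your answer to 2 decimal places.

PV(dividends) I = 5.30·e^(−0.0468·3/12) + 3.11·e^(−0.0468·4/12) = 8.3002
Fair futures F* = (S − I)·e^(rT) = (297.74 − 8.3002)·e^0.046800 = 289.4398 × 1.047912 = 303.3074
Market HK$311.09 > fair 303.3074: forward overpriced → cash-and-carry (borrow at r, buy the stock and collect the dividends, short the forward).
Profit at T = |F_mkt − F*| = |311.09 − 303.3074| = HK$7.78 per share

HK$7.78 per share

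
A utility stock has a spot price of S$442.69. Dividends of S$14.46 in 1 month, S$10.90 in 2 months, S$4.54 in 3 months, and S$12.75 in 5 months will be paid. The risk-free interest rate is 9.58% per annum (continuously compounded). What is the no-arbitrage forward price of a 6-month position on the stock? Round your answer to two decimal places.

PV(dividends) I = 14.46·e^(−0.0958·1/12) + 10.90·e^(−0.0958·2/12) + 4.54·e^(−0.0958·3/12) + 12.75·e^(−0.0958·5/12)
I = 14.3450 + 10.7273 + 4.4326 + 12.2511 = 41.7560
F = (S − I)·e^(rT) = (442.69 − 41.7560) · e^(0.0958·6/12)
= 400.9340 · e^0.047900 = 400.9340 × 1.049066 = S$420.61

S$420.61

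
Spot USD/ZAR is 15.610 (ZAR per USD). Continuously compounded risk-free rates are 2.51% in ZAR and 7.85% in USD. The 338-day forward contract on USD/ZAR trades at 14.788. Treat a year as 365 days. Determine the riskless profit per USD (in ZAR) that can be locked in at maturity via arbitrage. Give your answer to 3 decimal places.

0.069 per USD (in ZAR)

Fair forward: F* = S·e^(carry·T), with carry = (r_ZAR − r_USD) = 0.0251 − 0.0785 = -0.0534
F* = 15.610 · e^(-0.0534 × 338/365) = 15.610 · e^-0.049450 = 15.610 × 0.951753 = 14.8569
Market 14.788 < fair 14.8569: forward underpriced → reverse cash-and-carry (short spot, go long the forward).
At maturity, profit = |F_mkt − F*| = |14.788 − 14.8569| = 0.069 per USD (in ZAR)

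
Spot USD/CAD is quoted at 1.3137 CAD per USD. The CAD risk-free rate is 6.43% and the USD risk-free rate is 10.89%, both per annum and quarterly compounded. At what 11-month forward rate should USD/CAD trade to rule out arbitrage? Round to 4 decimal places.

1.2622

By covered interest parity, F = S · (1+r_CAD/4)^(4T) / (1+r_USD/4)^(4T)
= 1.3137 × 1.060216 / 1.103504 = 1.3137 × 0.960772
F = 1.2622 CAD per USD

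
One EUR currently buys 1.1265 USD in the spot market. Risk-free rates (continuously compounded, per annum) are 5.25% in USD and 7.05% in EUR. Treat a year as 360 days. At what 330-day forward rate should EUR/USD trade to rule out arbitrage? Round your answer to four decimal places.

1.1081

F = S·e^((r_USD − r_EUR)T) = 1.1265 · e^((0.0525 − 0.0705) × 330/360)
= 1.1265 · e^-0.016500 = 1.1265 × 0.983635
F = 1.1081 USD per EUR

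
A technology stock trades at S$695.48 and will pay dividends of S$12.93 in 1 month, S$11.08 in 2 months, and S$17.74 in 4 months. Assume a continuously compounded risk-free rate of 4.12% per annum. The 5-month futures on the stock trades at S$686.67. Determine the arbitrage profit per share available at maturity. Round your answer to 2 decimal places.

S$21.25 per share

PV(dividends) I = 12.93·e^(−0.0412·1/12) + 11.08·e^(−0.0412·2/12) + 17.74·e^(−0.0412·4/12) = 41.3879
Fair futures F* = (S − I)·e^(rT) = (695.48 − 41.3879)·e^0.017167 = 654.0921 × 1.017315 = 665.4177
Market S$686.67 > fair 665.4177: forward overpriced → cash-and-carry (borrow at r, buy the stock and collect the dividends, short the forward).
Profit at T = |F_mkt − F*| = |686.67 − 665.4177| = S$21.25 per share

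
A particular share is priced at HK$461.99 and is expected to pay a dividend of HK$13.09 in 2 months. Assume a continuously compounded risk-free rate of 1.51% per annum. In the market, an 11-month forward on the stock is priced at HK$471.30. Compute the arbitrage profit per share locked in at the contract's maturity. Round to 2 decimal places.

HK$16.11 per share

PV(dividends) I = 13.09·e^(−0.0151·2/12) = 13.0571
Fair forward F* = (S − I)·e^(rT) = (461.99 − 13.0571)·e^0.013842 = 448.9329 × 1.013938 = 455.1901
Market HK$471.30 > fair 455.1901: forward overpriced → cash-and-carry (borrow at r, buy the stock and collect the dividends, short the forward).
Profit at T = |F_mkt − F*| = |471.30 − 455.1901| = HK$16.11 per share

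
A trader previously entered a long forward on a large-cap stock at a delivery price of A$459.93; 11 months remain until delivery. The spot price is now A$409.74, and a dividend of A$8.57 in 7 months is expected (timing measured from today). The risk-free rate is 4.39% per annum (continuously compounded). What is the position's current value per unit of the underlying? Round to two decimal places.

PV(remaining dividends) I = 8.57·e^(−0.0439·7/12) = 8.3533
Current forward F = (S − I)·e^(rT) = (409.74 − 8.3533)·e^(0.0439·11/12) = 401.3867 × 1.041062 = 417.8684
Value (long) = (F − K)·e^(−rT) = (417.8684 − 459.93) × 0.960557 = -40.4026
Value = -A$40.40

-A$40.40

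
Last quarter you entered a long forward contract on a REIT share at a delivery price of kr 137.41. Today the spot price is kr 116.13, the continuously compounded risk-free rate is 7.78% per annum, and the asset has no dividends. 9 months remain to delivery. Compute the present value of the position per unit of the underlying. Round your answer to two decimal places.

-kr 13.49

Current fair forward for the remaining 9 months: F = S·e^(r·T), r = 0.0778
F = 116.13 · e^(0.0778 × 9/12) = 116.13 × 1.060086 = 123.1078
Value of long forward = (F − K)·e^(−rT) = (123.1078 − 137.41) · e^(−0.0778·9/12)
= -14.3022 × 0.943320 = -13.49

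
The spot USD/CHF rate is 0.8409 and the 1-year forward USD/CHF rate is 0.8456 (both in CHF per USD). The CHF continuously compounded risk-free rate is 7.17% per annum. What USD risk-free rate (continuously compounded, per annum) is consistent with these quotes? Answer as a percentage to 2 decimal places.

F = S·e^((r_CHF − r_USD)T) ⇒ r_USD = r_CHF − ln(F/S)/T
ln(0.8456/0.8409) = 0.005574; /(1) = 0.005574
r_USD = 0.0717 − 0.005574 = 0.066126
r_USD = 6.61%

6.61%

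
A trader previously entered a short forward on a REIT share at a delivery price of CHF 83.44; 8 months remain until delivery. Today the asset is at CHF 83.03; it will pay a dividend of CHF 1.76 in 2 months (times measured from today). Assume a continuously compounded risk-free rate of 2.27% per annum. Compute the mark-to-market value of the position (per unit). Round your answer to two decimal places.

PV(remaining dividends) I = 1.76·e^(−0.0227·2/12) = 1.7534
Current forward F = (S − I)·e^(rT) = (83.03 − 1.7534)·e^(0.0227·8/12) = 81.2766 × 1.015248 = 82.5159
Value (long) = (F − K)·e^(−rT) = (82.5159 − 83.44) × 0.984981 = -0.9102
Short position value = −(long value) = CHF 0.91

CHF 0.91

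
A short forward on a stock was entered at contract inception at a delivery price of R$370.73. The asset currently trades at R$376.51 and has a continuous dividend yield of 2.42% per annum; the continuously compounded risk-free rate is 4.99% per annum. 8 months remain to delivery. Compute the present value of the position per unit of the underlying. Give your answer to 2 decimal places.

Current fair forward for the remaining 8 months: F = S·e^((r − q)·T), (r − q) = 0.0499 − 0.0242 = 0.0257
F = 376.51 · e^(0.0257 × 8/12) = 376.51 × 1.017281 = 383.0165
Value of long forward = (F − K)·e^(−rT) = (383.0165 − 370.73) · e^(−0.0499·8/12)
= 12.2865 × 0.967281 = 11.88
Short position value = −(long value) = -R$11.88

-R$11.88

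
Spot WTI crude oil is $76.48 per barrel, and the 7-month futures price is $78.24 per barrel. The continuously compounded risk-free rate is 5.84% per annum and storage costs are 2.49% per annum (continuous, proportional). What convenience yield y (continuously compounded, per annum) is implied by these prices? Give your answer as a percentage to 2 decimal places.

F = S·e^((r+u−y)T) ⇒ (r+u−y) = ln(F/S)/T
ln(78.24/76.48) = 0.022752; /T ⇒ 0.039003
y = r + u − ln(F/S)/T = 0.0584 + 0.0249 − 0.039003 = 0.044297
y = 4.43%

4.43%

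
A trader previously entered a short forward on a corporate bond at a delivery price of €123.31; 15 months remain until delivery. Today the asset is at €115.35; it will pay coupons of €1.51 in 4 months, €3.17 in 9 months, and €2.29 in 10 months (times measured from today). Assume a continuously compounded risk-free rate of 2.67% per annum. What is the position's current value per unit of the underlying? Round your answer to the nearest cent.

PV(remaining coupons) I = 1.51·e^(−0.0267·4/12) + 3.17·e^(−0.0267·9/12) + 2.29·e^(−0.0267·10/12) = 6.8434
Current forward F = (S − I)·e^(rT) = (115.35 − 6.8434)·e^(0.0267·15/12) = 108.5066 × 1.033938 = 112.1891
Value (long) = (F − K)·e^(−rT) = (112.1891 − 123.31) × 0.967176 = -10.7559
Short position value = −(long value) = €10.76

€10.76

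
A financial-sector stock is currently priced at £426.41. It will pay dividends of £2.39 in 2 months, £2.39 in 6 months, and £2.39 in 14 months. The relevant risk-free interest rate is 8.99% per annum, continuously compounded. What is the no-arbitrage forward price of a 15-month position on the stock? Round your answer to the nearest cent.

PV(dividends) I = 2.39·e^(−0.0899·2/12) + 2.39·e^(−0.0899·6/12) + 2.39·e^(−0.0899·14/12)
I = 2.3545 + 2.2849 + 2.1520 = 6.7914
F = (S − I)·e^(rT) = (426.41 − 6.7914) · e^(0.0899·15/12)
= 419.6186 · e^0.112375 = 419.6186 × 1.118932 = £469.52

£469.52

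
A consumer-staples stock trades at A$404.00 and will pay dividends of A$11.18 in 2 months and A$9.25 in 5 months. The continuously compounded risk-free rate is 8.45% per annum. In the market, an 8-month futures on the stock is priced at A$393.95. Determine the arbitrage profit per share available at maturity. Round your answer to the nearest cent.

A$12.35 per share

PV(dividends) I = 11.18·e^(−0.0845·2/12) + 9.25·e^(−0.0845·5/12) = 19.9536
Fair futures F* = (S − I)·e^(rT) = (404.00 − 19.9536)·e^0.056333 = 384.0464 × 1.057950 = 406.3019
Market A$393.95 < fair 406.3019: forward underpriced → reverse cash-and-carry (short the stock, invest proceeds at r, pay the dividends, go long the forward).
Profit at T = |F_mkt − F*| = |393.95 − 406.3019| = A$12.35 per share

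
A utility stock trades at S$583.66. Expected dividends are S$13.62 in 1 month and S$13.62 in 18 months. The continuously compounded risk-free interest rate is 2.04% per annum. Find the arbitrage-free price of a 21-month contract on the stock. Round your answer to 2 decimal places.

PV(dividends) I = 13.62·e^(−0.0204·1/12) + 13.62·e^(−0.0204·18/12)
I = 13.5969 + 13.2095 = 26.8064
F = (S − I)·e^(rT) = (583.66 − 26.8064) · e^(0.0204·21/12)
= 556.8536 · e^0.035700 = 556.8536 × 1.036345 = S$577.09

S$577.09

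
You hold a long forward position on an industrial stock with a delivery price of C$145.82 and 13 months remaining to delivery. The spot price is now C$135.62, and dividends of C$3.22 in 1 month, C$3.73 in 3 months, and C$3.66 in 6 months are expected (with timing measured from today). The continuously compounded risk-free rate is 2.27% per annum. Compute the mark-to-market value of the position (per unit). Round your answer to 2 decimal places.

-C$17.20

PV(remaining dividends) I = 3.22·e^(−0.0227·1/12) + 3.73·e^(−0.0227·3/12) + 3.66·e^(−0.0227·6/12) = 10.5415
Current forward F = (S − I)·e^(rT) = (135.62 − 10.5415)·e^(0.0227·13/12) = 125.0785 × 1.024897 = 128.1926
Value (long) = (F − K)·e^(−rT) = (128.1926 − 145.82) × 0.975708 = -17.1992
Value = -C$17.20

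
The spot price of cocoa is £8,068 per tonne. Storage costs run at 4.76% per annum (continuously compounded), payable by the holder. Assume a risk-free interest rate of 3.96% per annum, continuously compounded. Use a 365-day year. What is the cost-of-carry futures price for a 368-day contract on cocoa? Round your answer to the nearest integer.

Net carry = r + u − y = 0.0396 + 0.0476 − 0.0000 = 0.0872
F = S·e^((r+u−y)T) = 8068 · e^(0.0872 × 368/365) = 8068 · e^0.087917
= 8068 × 1.091897 = £8,809 per tonne

£8,809 per tonne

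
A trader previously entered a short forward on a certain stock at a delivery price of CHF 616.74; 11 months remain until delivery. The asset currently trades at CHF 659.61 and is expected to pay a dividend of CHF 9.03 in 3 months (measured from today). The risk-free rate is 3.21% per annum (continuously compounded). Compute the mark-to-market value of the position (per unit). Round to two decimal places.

PV(remaining dividends) I = 9.03·e^(−0.0321·3/12) = 8.9578
Current forward F = (S − I)·e^(rT) = (659.61 − 8.9578)·e^(0.0321·11/12) = 650.6522 × 1.029862 = 670.0820
Value (long) = (F − K)·e^(−rT) = (670.0820 − 616.74) × 0.971004 = 51.7953
Short position value = −(long value) = -CHF 51.80

-CHF 51.80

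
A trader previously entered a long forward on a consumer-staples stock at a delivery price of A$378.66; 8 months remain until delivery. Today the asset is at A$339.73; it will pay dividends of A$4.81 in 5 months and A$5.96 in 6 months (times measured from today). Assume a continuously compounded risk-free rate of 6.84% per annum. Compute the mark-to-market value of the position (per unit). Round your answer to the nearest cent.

-A$32.49

PV(remaining dividends) I = 4.81·e^(−0.0684·5/12) + 5.96·e^(−0.0684·6/12) = 10.4345
Current forward F = (S − I)·e^(rT) = (339.73 − 10.4345)·e^(0.0684·8/12) = 329.2955 × 1.046656 = 344.6591
Value (long) = (F − K)·e^(−rT) = (344.6591 − 378.66) × 0.955424 = -32.4853
Value = -A$32.49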